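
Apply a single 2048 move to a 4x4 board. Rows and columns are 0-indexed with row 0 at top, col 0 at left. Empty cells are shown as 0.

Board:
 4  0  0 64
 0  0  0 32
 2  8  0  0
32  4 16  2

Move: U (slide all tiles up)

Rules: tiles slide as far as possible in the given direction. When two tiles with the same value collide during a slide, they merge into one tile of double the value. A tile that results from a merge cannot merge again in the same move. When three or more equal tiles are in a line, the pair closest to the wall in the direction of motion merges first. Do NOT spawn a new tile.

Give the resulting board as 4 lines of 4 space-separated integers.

Slide up:
col 0: [4, 0, 2, 32] -> [4, 2, 32, 0]
col 1: [0, 0, 8, 4] -> [8, 4, 0, 0]
col 2: [0, 0, 0, 16] -> [16, 0, 0, 0]
col 3: [64, 32, 0, 2] -> [64, 32, 2, 0]

Answer:  4  8 16 64
 2  4  0 32
32  0  0  2
 0  0  0  0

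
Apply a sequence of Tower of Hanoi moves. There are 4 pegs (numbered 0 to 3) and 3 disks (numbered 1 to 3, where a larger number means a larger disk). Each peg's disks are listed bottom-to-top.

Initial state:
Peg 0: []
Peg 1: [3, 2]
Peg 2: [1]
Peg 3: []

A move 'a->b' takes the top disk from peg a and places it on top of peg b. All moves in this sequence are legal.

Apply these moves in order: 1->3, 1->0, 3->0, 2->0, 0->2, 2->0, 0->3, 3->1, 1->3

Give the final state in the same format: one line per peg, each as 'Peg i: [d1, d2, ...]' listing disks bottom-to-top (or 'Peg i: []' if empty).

After move 1 (1->3):
Peg 0: []
Peg 1: [3]
Peg 2: [1]
Peg 3: [2]

After move 2 (1->0):
Peg 0: [3]
Peg 1: []
Peg 2: [1]
Peg 3: [2]

After move 3 (3->0):
Peg 0: [3, 2]
Peg 1: []
Peg 2: [1]
Peg 3: []

After move 4 (2->0):
Peg 0: [3, 2, 1]
Peg 1: []
Peg 2: []
Peg 3: []

After move 5 (0->2):
Peg 0: [3, 2]
Peg 1: []
Peg 2: [1]
Peg 3: []

After move 6 (2->0):
Peg 0: [3, 2, 1]
Peg 1: []
Peg 2: []
Peg 3: []

After move 7 (0->3):
Peg 0: [3, 2]
Peg 1: []
Peg 2: []
Peg 3: [1]

After move 8 (3->1):
Peg 0: [3, 2]
Peg 1: [1]
Peg 2: []
Peg 3: []

After move 9 (1->3):
Peg 0: [3, 2]
Peg 1: []
Peg 2: []
Peg 3: [1]

Answer: Peg 0: [3, 2]
Peg 1: []
Peg 2: []
Peg 3: [1]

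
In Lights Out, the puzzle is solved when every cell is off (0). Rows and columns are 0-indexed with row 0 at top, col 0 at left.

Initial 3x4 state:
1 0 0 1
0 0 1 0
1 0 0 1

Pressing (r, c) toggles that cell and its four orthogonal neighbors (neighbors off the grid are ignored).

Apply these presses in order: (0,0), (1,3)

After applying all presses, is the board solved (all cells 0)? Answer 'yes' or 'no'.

Answer: no

Derivation:
After press 1 at (0,0):
0 1 0 1
1 0 1 0
1 0 0 1

After press 2 at (1,3):
0 1 0 0
1 0 0 1
1 0 0 0

Lights still on: 4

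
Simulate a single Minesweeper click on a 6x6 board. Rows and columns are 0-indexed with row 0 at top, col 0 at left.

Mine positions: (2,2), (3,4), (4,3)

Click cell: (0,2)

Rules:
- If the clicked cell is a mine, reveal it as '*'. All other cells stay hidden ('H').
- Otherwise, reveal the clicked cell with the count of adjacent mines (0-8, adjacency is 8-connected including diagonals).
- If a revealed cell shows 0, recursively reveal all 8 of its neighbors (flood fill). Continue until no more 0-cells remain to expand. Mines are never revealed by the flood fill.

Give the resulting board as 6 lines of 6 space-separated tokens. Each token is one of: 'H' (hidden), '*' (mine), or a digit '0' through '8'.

0 0 0 0 0 0
0 1 1 1 0 0
0 1 H 2 1 1
0 1 2 H H H
0 0 1 H H H
0 0 1 H H H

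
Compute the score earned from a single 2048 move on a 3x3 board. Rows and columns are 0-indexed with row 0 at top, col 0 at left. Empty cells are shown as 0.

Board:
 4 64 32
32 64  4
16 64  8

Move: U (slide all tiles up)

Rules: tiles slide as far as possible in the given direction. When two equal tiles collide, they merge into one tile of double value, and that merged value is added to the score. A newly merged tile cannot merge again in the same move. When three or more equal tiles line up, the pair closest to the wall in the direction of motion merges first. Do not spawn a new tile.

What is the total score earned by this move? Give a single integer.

Answer: 128

Derivation:
Slide up:
col 0: [4, 32, 16] -> [4, 32, 16]  score +0 (running 0)
col 1: [64, 64, 64] -> [128, 64, 0]  score +128 (running 128)
col 2: [32, 4, 8] -> [32, 4, 8]  score +0 (running 128)
Board after move:
  4 128  32
 32  64   4
 16   0   8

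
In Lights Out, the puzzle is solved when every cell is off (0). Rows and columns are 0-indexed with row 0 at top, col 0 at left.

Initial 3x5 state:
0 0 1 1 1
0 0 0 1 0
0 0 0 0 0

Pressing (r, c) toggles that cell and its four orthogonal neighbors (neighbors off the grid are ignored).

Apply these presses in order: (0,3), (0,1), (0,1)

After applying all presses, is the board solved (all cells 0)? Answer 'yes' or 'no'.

After press 1 at (0,3):
0 0 0 0 0
0 0 0 0 0
0 0 0 0 0

After press 2 at (0,1):
1 1 1 0 0
0 1 0 0 0
0 0 0 0 0

After press 3 at (0,1):
0 0 0 0 0
0 0 0 0 0
0 0 0 0 0

Lights still on: 0

Answer: yes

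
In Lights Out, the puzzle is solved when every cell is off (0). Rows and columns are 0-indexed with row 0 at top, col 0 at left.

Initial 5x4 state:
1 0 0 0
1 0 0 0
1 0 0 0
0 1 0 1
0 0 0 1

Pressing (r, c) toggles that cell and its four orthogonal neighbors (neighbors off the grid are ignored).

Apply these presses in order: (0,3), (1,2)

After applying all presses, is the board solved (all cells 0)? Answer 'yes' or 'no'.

Answer: no

Derivation:
After press 1 at (0,3):
1 0 1 1
1 0 0 1
1 0 0 0
0 1 0 1
0 0 0 1

After press 2 at (1,2):
1 0 0 1
1 1 1 0
1 0 1 0
0 1 0 1
0 0 0 1

Lights still on: 10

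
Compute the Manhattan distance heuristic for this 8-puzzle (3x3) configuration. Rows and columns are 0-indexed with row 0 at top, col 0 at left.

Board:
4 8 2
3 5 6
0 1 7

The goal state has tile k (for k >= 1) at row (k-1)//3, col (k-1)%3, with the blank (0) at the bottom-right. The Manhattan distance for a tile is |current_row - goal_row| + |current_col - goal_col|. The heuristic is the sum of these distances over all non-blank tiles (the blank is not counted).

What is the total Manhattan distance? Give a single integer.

Answer: 12

Derivation:
Tile 4: (0,0)->(1,0) = 1
Tile 8: (0,1)->(2,1) = 2
Tile 2: (0,2)->(0,1) = 1
Tile 3: (1,0)->(0,2) = 3
Tile 5: (1,1)->(1,1) = 0
Tile 6: (1,2)->(1,2) = 0
Tile 1: (2,1)->(0,0) = 3
Tile 7: (2,2)->(2,0) = 2
Sum: 1 + 2 + 1 + 3 + 0 + 0 + 3 + 2 = 12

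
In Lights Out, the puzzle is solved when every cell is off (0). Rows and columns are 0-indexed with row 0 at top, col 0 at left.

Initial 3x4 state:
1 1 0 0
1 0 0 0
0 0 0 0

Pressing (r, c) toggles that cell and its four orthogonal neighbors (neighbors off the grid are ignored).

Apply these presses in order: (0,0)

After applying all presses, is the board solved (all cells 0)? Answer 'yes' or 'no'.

After press 1 at (0,0):
0 0 0 0
0 0 0 0
0 0 0 0

Lights still on: 0

Answer: yes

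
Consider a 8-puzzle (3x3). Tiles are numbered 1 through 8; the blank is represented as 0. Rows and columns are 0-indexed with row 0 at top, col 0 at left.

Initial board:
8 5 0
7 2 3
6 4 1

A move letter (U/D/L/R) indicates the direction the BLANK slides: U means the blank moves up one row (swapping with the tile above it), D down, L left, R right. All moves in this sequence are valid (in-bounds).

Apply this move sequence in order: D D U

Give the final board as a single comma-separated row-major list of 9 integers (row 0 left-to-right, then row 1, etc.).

After move 1 (D):
8 5 3
7 2 0
6 4 1

After move 2 (D):
8 5 3
7 2 1
6 4 0

After move 3 (U):
8 5 3
7 2 0
6 4 1

Answer: 8, 5, 3, 7, 2, 0, 6, 4, 1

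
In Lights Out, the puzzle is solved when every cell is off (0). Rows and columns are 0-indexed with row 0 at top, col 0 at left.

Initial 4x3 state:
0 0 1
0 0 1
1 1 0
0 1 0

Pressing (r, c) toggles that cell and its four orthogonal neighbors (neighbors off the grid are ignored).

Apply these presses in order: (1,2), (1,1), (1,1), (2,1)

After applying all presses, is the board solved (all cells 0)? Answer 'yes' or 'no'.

Answer: yes

Derivation:
After press 1 at (1,2):
0 0 0
0 1 0
1 1 1
0 1 0

After press 2 at (1,1):
0 1 0
1 0 1
1 0 1
0 1 0

After press 3 at (1,1):
0 0 0
0 1 0
1 1 1
0 1 0

After press 4 at (2,1):
0 0 0
0 0 0
0 0 0
0 0 0

Lights still on: 0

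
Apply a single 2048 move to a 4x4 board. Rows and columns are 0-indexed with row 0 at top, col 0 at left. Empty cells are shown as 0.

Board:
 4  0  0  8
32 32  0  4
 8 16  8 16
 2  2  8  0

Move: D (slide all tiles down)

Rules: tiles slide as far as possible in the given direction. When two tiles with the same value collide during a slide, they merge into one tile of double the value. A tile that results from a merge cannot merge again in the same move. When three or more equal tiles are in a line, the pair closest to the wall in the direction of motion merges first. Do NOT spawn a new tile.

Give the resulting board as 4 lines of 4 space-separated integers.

Slide down:
col 0: [4, 32, 8, 2] -> [4, 32, 8, 2]
col 1: [0, 32, 16, 2] -> [0, 32, 16, 2]
col 2: [0, 0, 8, 8] -> [0, 0, 0, 16]
col 3: [8, 4, 16, 0] -> [0, 8, 4, 16]

Answer:  4  0  0  0
32 32  0  8
 8 16  0  4
 2  2 16 16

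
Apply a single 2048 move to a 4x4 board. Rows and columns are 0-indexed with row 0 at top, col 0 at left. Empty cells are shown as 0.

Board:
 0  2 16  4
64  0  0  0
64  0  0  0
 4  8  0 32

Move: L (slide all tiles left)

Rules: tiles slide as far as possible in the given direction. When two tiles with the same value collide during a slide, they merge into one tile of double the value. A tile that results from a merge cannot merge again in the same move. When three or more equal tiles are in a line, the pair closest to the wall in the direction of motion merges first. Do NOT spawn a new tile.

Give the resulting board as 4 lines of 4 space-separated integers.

Answer:  2 16  4  0
64  0  0  0
64  0  0  0
 4  8 32  0

Derivation:
Slide left:
row 0: [0, 2, 16, 4] -> [2, 16, 4, 0]
row 1: [64, 0, 0, 0] -> [64, 0, 0, 0]
row 2: [64, 0, 0, 0] -> [64, 0, 0, 0]
row 3: [4, 8, 0, 32] -> [4, 8, 32, 0]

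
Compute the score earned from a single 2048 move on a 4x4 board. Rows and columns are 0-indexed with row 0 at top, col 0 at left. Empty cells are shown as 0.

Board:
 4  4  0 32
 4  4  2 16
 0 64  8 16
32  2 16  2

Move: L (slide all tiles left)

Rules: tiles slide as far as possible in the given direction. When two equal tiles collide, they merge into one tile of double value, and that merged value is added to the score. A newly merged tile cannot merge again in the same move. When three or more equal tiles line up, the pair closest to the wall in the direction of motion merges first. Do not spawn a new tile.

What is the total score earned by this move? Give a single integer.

Answer: 16

Derivation:
Slide left:
row 0: [4, 4, 0, 32] -> [8, 32, 0, 0]  score +8 (running 8)
row 1: [4, 4, 2, 16] -> [8, 2, 16, 0]  score +8 (running 16)
row 2: [0, 64, 8, 16] -> [64, 8, 16, 0]  score +0 (running 16)
row 3: [32, 2, 16, 2] -> [32, 2, 16, 2]  score +0 (running 16)
Board after move:
 8 32  0  0
 8  2 16  0
64  8 16  0
32  2 16  2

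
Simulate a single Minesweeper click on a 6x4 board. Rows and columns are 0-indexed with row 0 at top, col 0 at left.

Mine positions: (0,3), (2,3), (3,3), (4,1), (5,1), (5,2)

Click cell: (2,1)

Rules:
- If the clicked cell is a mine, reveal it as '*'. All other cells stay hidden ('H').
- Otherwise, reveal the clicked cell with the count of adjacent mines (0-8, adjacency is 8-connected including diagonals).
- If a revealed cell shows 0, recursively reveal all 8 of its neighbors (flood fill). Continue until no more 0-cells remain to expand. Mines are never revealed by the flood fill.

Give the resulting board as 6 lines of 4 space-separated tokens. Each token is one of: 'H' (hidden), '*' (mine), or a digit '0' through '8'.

0 0 1 H
0 0 2 H
0 0 2 H
1 1 3 H
H H H H
H H H H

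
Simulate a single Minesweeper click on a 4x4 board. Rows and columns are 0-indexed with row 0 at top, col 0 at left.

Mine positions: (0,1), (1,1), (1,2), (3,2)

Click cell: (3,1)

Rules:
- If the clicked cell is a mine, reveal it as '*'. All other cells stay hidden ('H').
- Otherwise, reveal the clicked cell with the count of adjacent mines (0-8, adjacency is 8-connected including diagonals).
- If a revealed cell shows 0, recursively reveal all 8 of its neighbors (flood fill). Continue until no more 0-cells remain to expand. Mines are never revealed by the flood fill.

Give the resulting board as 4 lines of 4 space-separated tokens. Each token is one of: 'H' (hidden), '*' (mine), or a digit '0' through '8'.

H H H H
H H H H
H H H H
H 1 H H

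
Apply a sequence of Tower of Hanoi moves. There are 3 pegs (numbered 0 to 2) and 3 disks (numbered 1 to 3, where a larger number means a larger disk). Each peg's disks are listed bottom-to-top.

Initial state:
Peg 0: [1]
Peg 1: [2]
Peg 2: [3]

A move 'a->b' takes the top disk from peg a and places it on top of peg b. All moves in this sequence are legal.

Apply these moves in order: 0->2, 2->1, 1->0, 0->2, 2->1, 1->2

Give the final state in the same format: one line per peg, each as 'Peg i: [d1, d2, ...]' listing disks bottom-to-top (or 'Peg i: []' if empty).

After move 1 (0->2):
Peg 0: []
Peg 1: [2]
Peg 2: [3, 1]

After move 2 (2->1):
Peg 0: []
Peg 1: [2, 1]
Peg 2: [3]

After move 3 (1->0):
Peg 0: [1]
Peg 1: [2]
Peg 2: [3]

After move 4 (0->2):
Peg 0: []
Peg 1: [2]
Peg 2: [3, 1]

After move 5 (2->1):
Peg 0: []
Peg 1: [2, 1]
Peg 2: [3]

After move 6 (1->2):
Peg 0: []
Peg 1: [2]
Peg 2: [3, 1]

Answer: Peg 0: []
Peg 1: [2]
Peg 2: [3, 1]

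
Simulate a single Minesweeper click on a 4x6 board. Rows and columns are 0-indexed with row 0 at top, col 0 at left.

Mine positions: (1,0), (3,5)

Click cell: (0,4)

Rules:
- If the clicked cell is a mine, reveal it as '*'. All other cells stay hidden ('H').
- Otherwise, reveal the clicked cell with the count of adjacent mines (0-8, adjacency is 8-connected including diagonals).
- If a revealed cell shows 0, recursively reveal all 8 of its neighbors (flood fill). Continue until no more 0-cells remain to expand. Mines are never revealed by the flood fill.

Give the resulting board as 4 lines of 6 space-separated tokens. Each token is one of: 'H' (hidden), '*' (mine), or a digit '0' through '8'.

H 1 0 0 0 0
H 1 0 0 0 0
1 1 0 0 1 1
0 0 0 0 1 H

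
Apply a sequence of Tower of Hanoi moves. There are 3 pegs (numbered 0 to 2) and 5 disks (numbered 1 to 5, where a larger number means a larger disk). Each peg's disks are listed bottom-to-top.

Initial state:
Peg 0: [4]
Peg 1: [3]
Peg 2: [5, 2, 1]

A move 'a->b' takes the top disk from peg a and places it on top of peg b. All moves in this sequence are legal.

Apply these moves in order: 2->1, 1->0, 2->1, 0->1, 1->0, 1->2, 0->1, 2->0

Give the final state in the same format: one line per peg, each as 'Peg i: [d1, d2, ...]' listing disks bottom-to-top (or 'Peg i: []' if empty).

After move 1 (2->1):
Peg 0: [4]
Peg 1: [3, 1]
Peg 2: [5, 2]

After move 2 (1->0):
Peg 0: [4, 1]
Peg 1: [3]
Peg 2: [5, 2]

After move 3 (2->1):
Peg 0: [4, 1]
Peg 1: [3, 2]
Peg 2: [5]

After move 4 (0->1):
Peg 0: [4]
Peg 1: [3, 2, 1]
Peg 2: [5]

After move 5 (1->0):
Peg 0: [4, 1]
Peg 1: [3, 2]
Peg 2: [5]

After move 6 (1->2):
Peg 0: [4, 1]
Peg 1: [3]
Peg 2: [5, 2]

After move 7 (0->1):
Peg 0: [4]
Peg 1: [3, 1]
Peg 2: [5, 2]

After move 8 (2->0):
Peg 0: [4, 2]
Peg 1: [3, 1]
Peg 2: [5]

Answer: Peg 0: [4, 2]
Peg 1: [3, 1]
Peg 2: [5]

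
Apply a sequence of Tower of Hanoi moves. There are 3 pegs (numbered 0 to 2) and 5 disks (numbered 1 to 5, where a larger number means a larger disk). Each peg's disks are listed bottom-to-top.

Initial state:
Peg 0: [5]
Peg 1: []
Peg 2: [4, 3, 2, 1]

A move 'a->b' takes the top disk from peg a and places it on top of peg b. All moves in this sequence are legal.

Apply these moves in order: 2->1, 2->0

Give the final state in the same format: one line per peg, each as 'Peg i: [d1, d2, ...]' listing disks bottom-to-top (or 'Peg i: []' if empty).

After move 1 (2->1):
Peg 0: [5]
Peg 1: [1]
Peg 2: [4, 3, 2]

After move 2 (2->0):
Peg 0: [5, 2]
Peg 1: [1]
Peg 2: [4, 3]

Answer: Peg 0: [5, 2]
Peg 1: [1]
Peg 2: [4, 3]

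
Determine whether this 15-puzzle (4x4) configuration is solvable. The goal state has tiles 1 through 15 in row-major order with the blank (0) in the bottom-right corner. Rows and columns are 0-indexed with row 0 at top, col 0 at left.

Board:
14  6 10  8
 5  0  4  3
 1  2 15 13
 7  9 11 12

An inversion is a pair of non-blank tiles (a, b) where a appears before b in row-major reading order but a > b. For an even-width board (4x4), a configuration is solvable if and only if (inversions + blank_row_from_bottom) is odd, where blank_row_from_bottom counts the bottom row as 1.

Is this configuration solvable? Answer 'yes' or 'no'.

Inversions: 50
Blank is in row 1 (0-indexed from top), which is row 3 counting from the bottom (bottom = 1).
50 + 3 = 53, which is odd, so the puzzle is solvable.

Answer: yes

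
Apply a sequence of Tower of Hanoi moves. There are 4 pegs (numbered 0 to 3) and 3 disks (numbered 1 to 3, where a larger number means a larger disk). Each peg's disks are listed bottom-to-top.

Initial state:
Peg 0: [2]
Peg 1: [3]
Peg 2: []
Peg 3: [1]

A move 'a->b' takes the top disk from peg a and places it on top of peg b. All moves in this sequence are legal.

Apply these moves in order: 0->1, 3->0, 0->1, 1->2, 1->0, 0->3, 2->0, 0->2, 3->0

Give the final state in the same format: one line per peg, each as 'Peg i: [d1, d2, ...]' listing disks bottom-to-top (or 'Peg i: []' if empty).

After move 1 (0->1):
Peg 0: []
Peg 1: [3, 2]
Peg 2: []
Peg 3: [1]

After move 2 (3->0):
Peg 0: [1]
Peg 1: [3, 2]
Peg 2: []
Peg 3: []

After move 3 (0->1):
Peg 0: []
Peg 1: [3, 2, 1]
Peg 2: []
Peg 3: []

After move 4 (1->2):
Peg 0: []
Peg 1: [3, 2]
Peg 2: [1]
Peg 3: []

After move 5 (1->0):
Peg 0: [2]
Peg 1: [3]
Peg 2: [1]
Peg 3: []

After move 6 (0->3):
Peg 0: []
Peg 1: [3]
Peg 2: [1]
Peg 3: [2]

After move 7 (2->0):
Peg 0: [1]
Peg 1: [3]
Peg 2: []
Peg 3: [2]

After move 8 (0->2):
Peg 0: []
Peg 1: [3]
Peg 2: [1]
Peg 3: [2]

After move 9 (3->0):
Peg 0: [2]
Peg 1: [3]
Peg 2: [1]
Peg 3: []

Answer: Peg 0: [2]
Peg 1: [3]
Peg 2: [1]
Peg 3: []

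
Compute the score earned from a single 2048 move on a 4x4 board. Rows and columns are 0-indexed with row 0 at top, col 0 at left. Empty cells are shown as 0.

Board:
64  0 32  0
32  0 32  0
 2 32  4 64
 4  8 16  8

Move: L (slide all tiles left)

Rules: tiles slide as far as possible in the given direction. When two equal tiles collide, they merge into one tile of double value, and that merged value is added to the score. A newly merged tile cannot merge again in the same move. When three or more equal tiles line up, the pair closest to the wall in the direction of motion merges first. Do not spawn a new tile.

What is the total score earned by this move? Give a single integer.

Answer: 64

Derivation:
Slide left:
row 0: [64, 0, 32, 0] -> [64, 32, 0, 0]  score +0 (running 0)
row 1: [32, 0, 32, 0] -> [64, 0, 0, 0]  score +64 (running 64)
row 2: [2, 32, 4, 64] -> [2, 32, 4, 64]  score +0 (running 64)
row 3: [4, 8, 16, 8] -> [4, 8, 16, 8]  score +0 (running 64)
Board after move:
64 32  0  0
64  0  0  0
 2 32  4 64
 4  8 16  8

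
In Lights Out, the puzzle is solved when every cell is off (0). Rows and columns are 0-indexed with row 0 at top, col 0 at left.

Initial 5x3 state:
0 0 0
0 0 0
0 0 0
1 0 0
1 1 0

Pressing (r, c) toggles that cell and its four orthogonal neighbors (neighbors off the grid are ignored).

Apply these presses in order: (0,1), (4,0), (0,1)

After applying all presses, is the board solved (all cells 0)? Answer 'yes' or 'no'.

After press 1 at (0,1):
1 1 1
0 1 0
0 0 0
1 0 0
1 1 0

After press 2 at (4,0):
1 1 1
0 1 0
0 0 0
0 0 0
0 0 0

After press 3 at (0,1):
0 0 0
0 0 0
0 0 0
0 0 0
0 0 0

Lights still on: 0

Answer: yes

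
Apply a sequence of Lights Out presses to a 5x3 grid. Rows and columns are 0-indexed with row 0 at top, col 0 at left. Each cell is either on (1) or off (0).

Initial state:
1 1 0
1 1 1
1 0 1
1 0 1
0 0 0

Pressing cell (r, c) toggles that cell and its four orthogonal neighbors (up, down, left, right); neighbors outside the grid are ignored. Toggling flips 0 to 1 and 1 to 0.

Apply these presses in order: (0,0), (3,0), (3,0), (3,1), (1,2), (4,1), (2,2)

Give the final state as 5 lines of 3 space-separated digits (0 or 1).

Answer: 0 0 1
0 0 1
1 0 1
0 0 1
1 0 1

Derivation:
After press 1 at (0,0):
0 0 0
0 1 1
1 0 1
1 0 1
0 0 0

After press 2 at (3,0):
0 0 0
0 1 1
0 0 1
0 1 1
1 0 0

After press 3 at (3,0):
0 0 0
0 1 1
1 0 1
1 0 1
0 0 0

After press 4 at (3,1):
0 0 0
0 1 1
1 1 1
0 1 0
0 1 0

After press 5 at (1,2):
0 0 1
0 0 0
1 1 0
0 1 0
0 1 0

After press 6 at (4,1):
0 0 1
0 0 0
1 1 0
0 0 0
1 0 1

After press 7 at (2,2):
0 0 1
0 0 1
1 0 1
0 0 1
1 0 1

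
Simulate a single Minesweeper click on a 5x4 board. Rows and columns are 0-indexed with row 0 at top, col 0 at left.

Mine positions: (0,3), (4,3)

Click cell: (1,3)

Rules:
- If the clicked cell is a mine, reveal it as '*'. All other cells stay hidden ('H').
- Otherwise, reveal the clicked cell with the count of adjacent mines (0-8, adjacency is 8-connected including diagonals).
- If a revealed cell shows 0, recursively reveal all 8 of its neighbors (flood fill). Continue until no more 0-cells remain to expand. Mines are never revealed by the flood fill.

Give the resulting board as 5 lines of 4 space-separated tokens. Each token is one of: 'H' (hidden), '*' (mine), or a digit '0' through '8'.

H H H H
H H H 1
H H H H
H H H H
H H H H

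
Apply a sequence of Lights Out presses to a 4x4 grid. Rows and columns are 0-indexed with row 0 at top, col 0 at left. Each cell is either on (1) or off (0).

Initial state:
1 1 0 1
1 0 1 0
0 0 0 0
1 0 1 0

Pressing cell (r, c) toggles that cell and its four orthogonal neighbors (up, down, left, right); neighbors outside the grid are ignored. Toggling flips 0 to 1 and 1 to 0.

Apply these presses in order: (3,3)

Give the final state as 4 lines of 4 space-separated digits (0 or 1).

After press 1 at (3,3):
1 1 0 1
1 0 1 0
0 0 0 1
1 0 0 1

Answer: 1 1 0 1
1 0 1 0
0 0 0 1
1 0 0 1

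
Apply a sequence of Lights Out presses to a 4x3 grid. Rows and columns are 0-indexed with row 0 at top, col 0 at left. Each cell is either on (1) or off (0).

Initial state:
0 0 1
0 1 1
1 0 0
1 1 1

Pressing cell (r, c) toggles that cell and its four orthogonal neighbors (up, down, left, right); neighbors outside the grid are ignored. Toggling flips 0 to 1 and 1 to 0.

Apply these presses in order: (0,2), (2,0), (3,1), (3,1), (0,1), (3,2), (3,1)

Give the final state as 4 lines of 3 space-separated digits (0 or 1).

Answer: 1 0 1
1 0 0
0 0 1
1 1 1

Derivation:
After press 1 at (0,2):
0 1 0
0 1 0
1 0 0
1 1 1

After press 2 at (2,0):
0 1 0
1 1 0
0 1 0
0 1 1

After press 3 at (3,1):
0 1 0
1 1 0
0 0 0
1 0 0

After press 4 at (3,1):
0 1 0
1 1 0
0 1 0
0 1 1

After press 5 at (0,1):
1 0 1
1 0 0
0 1 0
0 1 1

After press 6 at (3,2):
1 0 1
1 0 0
0 1 1
0 0 0

After press 7 at (3,1):
1 0 1
1 0 0
0 0 1
1 1 1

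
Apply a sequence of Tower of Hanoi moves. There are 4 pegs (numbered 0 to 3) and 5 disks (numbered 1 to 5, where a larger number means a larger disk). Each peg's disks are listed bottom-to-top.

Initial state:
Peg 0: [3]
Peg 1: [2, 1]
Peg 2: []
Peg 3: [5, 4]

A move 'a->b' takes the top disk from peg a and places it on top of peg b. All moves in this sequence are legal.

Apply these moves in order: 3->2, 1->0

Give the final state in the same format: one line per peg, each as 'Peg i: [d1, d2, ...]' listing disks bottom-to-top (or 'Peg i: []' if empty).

After move 1 (3->2):
Peg 0: [3]
Peg 1: [2, 1]
Peg 2: [4]
Peg 3: [5]

After move 2 (1->0):
Peg 0: [3, 1]
Peg 1: [2]
Peg 2: [4]
Peg 3: [5]

Answer: Peg 0: [3, 1]
Peg 1: [2]
Peg 2: [4]
Peg 3: [5]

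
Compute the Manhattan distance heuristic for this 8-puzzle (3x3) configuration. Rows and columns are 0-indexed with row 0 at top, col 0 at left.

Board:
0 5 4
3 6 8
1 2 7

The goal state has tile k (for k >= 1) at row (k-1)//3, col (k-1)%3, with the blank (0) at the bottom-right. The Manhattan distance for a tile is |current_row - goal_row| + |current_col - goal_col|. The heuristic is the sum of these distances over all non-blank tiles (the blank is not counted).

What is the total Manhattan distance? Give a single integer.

Tile 5: (0,1)->(1,1) = 1
Tile 4: (0,2)->(1,0) = 3
Tile 3: (1,0)->(0,2) = 3
Tile 6: (1,1)->(1,2) = 1
Tile 8: (1,2)->(2,1) = 2
Tile 1: (2,0)->(0,0) = 2
Tile 2: (2,1)->(0,1) = 2
Tile 7: (2,2)->(2,0) = 2
Sum: 1 + 3 + 3 + 1 + 2 + 2 + 2 + 2 = 16

Answer: 16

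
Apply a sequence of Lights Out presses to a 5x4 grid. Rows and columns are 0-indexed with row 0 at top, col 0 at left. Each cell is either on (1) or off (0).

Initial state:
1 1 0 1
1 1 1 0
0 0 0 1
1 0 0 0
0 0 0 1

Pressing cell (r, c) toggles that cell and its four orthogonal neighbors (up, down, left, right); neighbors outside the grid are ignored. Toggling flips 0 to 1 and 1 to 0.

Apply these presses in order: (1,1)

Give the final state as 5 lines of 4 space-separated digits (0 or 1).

After press 1 at (1,1):
1 0 0 1
0 0 0 0
0 1 0 1
1 0 0 0
0 0 0 1

Answer: 1 0 0 1
0 0 0 0
0 1 0 1
1 0 0 0
0 0 0 1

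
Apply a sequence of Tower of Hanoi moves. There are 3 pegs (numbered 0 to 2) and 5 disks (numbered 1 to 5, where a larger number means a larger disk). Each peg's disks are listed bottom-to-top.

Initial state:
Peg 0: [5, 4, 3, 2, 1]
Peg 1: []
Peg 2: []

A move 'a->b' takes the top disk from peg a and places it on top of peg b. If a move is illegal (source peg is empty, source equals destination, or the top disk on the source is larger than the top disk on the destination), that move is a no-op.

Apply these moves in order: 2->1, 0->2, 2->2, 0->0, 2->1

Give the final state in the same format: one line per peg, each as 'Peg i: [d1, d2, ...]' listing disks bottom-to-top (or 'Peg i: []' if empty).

After move 1 (2->1):
Peg 0: [5, 4, 3, 2, 1]
Peg 1: []
Peg 2: []

After move 2 (0->2):
Peg 0: [5, 4, 3, 2]
Peg 1: []
Peg 2: [1]

After move 3 (2->2):
Peg 0: [5, 4, 3, 2]
Peg 1: []
Peg 2: [1]

After move 4 (0->0):
Peg 0: [5, 4, 3, 2]
Peg 1: []
Peg 2: [1]

After move 5 (2->1):
Peg 0: [5, 4, 3, 2]
Peg 1: [1]
Peg 2: []

Answer: Peg 0: [5, 4, 3, 2]
Peg 1: [1]
Peg 2: []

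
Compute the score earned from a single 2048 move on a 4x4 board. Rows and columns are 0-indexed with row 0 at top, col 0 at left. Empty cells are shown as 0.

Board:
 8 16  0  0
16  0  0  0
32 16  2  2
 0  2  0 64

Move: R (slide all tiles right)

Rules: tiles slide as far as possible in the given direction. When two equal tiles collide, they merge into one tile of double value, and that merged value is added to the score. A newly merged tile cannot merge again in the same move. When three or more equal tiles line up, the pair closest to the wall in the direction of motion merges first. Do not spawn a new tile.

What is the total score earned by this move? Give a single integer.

Answer: 4

Derivation:
Slide right:
row 0: [8, 16, 0, 0] -> [0, 0, 8, 16]  score +0 (running 0)
row 1: [16, 0, 0, 0] -> [0, 0, 0, 16]  score +0 (running 0)
row 2: [32, 16, 2, 2] -> [0, 32, 16, 4]  score +4 (running 4)
row 3: [0, 2, 0, 64] -> [0, 0, 2, 64]  score +0 (running 4)
Board after move:
 0  0  8 16
 0  0  0 16
 0 32 16  4
 0  0  2 64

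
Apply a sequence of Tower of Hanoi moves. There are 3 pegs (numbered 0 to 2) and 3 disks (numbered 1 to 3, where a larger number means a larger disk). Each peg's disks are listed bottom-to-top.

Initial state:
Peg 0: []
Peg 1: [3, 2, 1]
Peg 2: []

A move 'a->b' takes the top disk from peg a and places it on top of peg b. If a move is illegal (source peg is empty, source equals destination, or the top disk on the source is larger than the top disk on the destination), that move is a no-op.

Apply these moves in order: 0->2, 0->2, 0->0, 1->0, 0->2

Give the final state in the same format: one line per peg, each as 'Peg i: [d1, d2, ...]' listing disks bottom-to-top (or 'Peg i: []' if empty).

Answer: Peg 0: []
Peg 1: [3, 2]
Peg 2: [1]

Derivation:
After move 1 (0->2):
Peg 0: []
Peg 1: [3, 2, 1]
Peg 2: []

After move 2 (0->2):
Peg 0: []
Peg 1: [3, 2, 1]
Peg 2: []

After move 3 (0->0):
Peg 0: []
Peg 1: [3, 2, 1]
Peg 2: []

After move 4 (1->0):
Peg 0: [1]
Peg 1: [3, 2]
Peg 2: []

After move 5 (0->2):
Peg 0: []
Peg 1: [3, 2]
Peg 2: [1]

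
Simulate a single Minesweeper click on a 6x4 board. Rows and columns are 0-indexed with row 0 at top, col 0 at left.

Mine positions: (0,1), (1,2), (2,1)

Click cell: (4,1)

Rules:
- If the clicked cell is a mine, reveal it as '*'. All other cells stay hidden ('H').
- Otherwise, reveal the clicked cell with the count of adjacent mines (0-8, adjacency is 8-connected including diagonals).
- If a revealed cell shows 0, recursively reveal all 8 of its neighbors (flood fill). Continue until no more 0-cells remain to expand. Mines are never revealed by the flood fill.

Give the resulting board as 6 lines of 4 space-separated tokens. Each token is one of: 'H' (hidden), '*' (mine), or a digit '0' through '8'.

H H H H
H H H H
H H 2 1
1 1 1 0
0 0 0 0
0 0 0 0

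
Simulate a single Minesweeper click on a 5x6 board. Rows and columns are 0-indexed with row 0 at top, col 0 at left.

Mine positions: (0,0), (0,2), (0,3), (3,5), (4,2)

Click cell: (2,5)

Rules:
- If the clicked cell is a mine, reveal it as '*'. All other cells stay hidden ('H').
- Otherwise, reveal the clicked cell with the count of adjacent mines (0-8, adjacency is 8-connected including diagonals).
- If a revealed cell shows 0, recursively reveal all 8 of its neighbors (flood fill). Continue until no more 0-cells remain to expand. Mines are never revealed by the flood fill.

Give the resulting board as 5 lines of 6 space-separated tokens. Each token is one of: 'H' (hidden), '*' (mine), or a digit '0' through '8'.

H H H H H H
H H H H H H
H H H H H 1
H H H H H H
H H H H H H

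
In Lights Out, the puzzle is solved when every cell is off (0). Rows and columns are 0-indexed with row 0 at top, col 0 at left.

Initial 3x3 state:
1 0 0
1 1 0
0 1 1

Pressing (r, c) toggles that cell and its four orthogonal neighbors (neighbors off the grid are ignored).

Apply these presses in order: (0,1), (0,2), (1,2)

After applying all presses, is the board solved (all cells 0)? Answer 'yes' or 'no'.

Answer: no

Derivation:
After press 1 at (0,1):
0 1 1
1 0 0
0 1 1

After press 2 at (0,2):
0 0 0
1 0 1
0 1 1

After press 3 at (1,2):
0 0 1
1 1 0
0 1 0

Lights still on: 4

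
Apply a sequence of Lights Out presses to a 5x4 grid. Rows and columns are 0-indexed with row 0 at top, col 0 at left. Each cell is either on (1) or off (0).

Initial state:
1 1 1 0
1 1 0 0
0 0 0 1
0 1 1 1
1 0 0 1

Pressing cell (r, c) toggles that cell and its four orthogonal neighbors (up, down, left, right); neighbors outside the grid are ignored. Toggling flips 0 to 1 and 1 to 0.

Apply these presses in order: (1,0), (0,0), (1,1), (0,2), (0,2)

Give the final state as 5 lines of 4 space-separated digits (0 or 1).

After press 1 at (1,0):
0 1 1 0
0 0 0 0
1 0 0 1
0 1 1 1
1 0 0 1

After press 2 at (0,0):
1 0 1 0
1 0 0 0
1 0 0 1
0 1 1 1
1 0 0 1

After press 3 at (1,1):
1 1 1 0
0 1 1 0
1 1 0 1
0 1 1 1
1 0 0 1

After press 4 at (0,2):
1 0 0 1
0 1 0 0
1 1 0 1
0 1 1 1
1 0 0 1

After press 5 at (0,2):
1 1 1 0
0 1 1 0
1 1 0 1
0 1 1 1
1 0 0 1

Answer: 1 1 1 0
0 1 1 0
1 1 0 1
0 1 1 1
1 0 0 1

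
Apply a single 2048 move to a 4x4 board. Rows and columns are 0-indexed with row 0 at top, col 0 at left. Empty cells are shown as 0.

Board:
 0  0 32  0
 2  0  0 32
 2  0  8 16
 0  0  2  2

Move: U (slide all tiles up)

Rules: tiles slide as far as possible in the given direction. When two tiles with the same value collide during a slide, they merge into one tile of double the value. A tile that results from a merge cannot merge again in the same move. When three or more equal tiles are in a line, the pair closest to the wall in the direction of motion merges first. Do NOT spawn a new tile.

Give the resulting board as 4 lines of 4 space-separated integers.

Slide up:
col 0: [0, 2, 2, 0] -> [4, 0, 0, 0]
col 1: [0, 0, 0, 0] -> [0, 0, 0, 0]
col 2: [32, 0, 8, 2] -> [32, 8, 2, 0]
col 3: [0, 32, 16, 2] -> [32, 16, 2, 0]

Answer:  4  0 32 32
 0  0  8 16
 0  0  2  2
 0  0  0  0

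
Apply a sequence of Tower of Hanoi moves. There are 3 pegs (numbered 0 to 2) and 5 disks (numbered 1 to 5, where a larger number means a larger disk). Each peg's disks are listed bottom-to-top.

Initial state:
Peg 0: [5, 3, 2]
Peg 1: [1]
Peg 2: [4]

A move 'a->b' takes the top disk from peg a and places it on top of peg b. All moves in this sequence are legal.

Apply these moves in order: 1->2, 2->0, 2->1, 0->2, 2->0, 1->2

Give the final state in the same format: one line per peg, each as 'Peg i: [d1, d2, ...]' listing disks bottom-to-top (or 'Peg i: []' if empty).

After move 1 (1->2):
Peg 0: [5, 3, 2]
Peg 1: []
Peg 2: [4, 1]

After move 2 (2->0):
Peg 0: [5, 3, 2, 1]
Peg 1: []
Peg 2: [4]

After move 3 (2->1):
Peg 0: [5, 3, 2, 1]
Peg 1: [4]
Peg 2: []

After move 4 (0->2):
Peg 0: [5, 3, 2]
Peg 1: [4]
Peg 2: [1]

After move 5 (2->0):
Peg 0: [5, 3, 2, 1]
Peg 1: [4]
Peg 2: []

After move 6 (1->2):
Peg 0: [5, 3, 2, 1]
Peg 1: []
Peg 2: [4]

Answer: Peg 0: [5, 3, 2, 1]
Peg 1: []
Peg 2: [4]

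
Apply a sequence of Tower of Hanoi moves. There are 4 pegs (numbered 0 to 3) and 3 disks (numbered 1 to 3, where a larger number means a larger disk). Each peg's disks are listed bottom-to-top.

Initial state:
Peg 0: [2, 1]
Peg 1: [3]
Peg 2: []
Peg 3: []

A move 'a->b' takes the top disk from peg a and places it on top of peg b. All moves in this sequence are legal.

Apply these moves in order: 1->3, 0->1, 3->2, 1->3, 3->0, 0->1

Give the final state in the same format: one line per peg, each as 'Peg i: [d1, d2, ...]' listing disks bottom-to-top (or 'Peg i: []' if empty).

Answer: Peg 0: [2]
Peg 1: [1]
Peg 2: [3]
Peg 3: []

Derivation:
After move 1 (1->3):
Peg 0: [2, 1]
Peg 1: []
Peg 2: []
Peg 3: [3]

After move 2 (0->1):
Peg 0: [2]
Peg 1: [1]
Peg 2: []
Peg 3: [3]

After move 3 (3->2):
Peg 0: [2]
Peg 1: [1]
Peg 2: [3]
Peg 3: []

After move 4 (1->3):
Peg 0: [2]
Peg 1: []
Peg 2: [3]
Peg 3: [1]

After move 5 (3->0):
Peg 0: [2, 1]
Peg 1: []
Peg 2: [3]
Peg 3: []

After move 6 (0->1):
Peg 0: [2]
Peg 1: [1]
Peg 2: [3]
Peg 3: []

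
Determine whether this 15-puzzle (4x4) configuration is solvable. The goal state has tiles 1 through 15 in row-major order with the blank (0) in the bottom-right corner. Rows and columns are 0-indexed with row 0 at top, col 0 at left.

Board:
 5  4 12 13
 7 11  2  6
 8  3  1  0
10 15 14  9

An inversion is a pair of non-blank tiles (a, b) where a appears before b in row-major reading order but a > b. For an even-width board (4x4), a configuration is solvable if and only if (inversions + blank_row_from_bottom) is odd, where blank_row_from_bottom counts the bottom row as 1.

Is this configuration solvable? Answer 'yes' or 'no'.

Inversions: 46
Blank is in row 2 (0-indexed from top), which is row 2 counting from the bottom (bottom = 1).
46 + 2 = 48, which is even, so the puzzle is not solvable.

Answer: no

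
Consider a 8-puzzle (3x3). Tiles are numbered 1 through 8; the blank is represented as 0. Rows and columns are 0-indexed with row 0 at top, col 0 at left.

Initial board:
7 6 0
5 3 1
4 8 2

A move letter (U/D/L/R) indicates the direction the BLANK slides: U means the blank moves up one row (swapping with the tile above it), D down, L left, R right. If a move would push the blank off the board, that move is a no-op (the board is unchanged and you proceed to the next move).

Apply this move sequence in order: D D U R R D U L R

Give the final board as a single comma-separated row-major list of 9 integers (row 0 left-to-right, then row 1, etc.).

After move 1 (D):
7 6 1
5 3 0
4 8 2

After move 2 (D):
7 6 1
5 3 2
4 8 0

After move 3 (U):
7 6 1
5 3 0
4 8 2

After move 4 (R):
7 6 1
5 3 0
4 8 2

After move 5 (R):
7 6 1
5 3 0
4 8 2

After move 6 (D):
7 6 1
5 3 2
4 8 0

After move 7 (U):
7 6 1
5 3 0
4 8 2

After move 8 (L):
7 6 1
5 0 3
4 8 2

After move 9 (R):
7 6 1
5 3 0
4 8 2

Answer: 7, 6, 1, 5, 3, 0, 4, 8, 2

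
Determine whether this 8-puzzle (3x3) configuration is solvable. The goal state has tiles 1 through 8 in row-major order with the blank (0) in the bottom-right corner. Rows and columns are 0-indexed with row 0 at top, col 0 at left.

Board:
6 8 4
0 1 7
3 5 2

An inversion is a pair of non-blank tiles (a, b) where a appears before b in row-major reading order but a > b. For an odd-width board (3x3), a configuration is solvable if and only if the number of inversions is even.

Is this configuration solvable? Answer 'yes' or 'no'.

Inversions (pairs i<j in row-major order where tile[i] > tile[j] > 0): 19
19 is odd, so the puzzle is not solvable.

Answer: no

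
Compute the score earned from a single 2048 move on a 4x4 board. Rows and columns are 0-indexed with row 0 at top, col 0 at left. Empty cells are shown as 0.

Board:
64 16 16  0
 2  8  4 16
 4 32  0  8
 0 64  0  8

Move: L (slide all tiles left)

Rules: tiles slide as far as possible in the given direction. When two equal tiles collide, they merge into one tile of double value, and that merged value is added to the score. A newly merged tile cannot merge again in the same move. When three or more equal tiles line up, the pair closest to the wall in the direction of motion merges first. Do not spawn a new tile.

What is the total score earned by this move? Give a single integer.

Answer: 32

Derivation:
Slide left:
row 0: [64, 16, 16, 0] -> [64, 32, 0, 0]  score +32 (running 32)
row 1: [2, 8, 4, 16] -> [2, 8, 4, 16]  score +0 (running 32)
row 2: [4, 32, 0, 8] -> [4, 32, 8, 0]  score +0 (running 32)
row 3: [0, 64, 0, 8] -> [64, 8, 0, 0]  score +0 (running 32)
Board after move:
64 32  0  0
 2  8  4 16
 4 32  8  0
64  8  0  0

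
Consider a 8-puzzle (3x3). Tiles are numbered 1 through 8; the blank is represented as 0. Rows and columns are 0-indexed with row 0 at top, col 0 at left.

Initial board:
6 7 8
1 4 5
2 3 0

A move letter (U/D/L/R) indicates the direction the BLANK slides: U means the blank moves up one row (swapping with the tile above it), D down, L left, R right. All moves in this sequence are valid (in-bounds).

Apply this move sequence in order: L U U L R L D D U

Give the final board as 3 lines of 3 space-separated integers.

After move 1 (L):
6 7 8
1 4 5
2 0 3

After move 2 (U):
6 7 8
1 0 5
2 4 3

After move 3 (U):
6 0 8
1 7 5
2 4 3

After move 4 (L):
0 6 8
1 7 5
2 4 3

After move 5 (R):
6 0 8
1 7 5
2 4 3

After move 6 (L):
0 6 8
1 7 5
2 4 3

After move 7 (D):
1 6 8
0 7 5
2 4 3

After move 8 (D):
1 6 8
2 7 5
0 4 3

After move 9 (U):
1 6 8
0 7 5
2 4 3

Answer: 1 6 8
0 7 5
2 4 3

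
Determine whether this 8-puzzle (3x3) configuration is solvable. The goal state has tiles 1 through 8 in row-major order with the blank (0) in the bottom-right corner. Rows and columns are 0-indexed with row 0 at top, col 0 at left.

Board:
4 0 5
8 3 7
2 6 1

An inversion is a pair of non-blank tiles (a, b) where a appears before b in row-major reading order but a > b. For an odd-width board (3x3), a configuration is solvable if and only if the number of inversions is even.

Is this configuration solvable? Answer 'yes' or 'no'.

Answer: yes

Derivation:
Inversions (pairs i<j in row-major order where tile[i] > tile[j] > 0): 18
18 is even, so the puzzle is solvable.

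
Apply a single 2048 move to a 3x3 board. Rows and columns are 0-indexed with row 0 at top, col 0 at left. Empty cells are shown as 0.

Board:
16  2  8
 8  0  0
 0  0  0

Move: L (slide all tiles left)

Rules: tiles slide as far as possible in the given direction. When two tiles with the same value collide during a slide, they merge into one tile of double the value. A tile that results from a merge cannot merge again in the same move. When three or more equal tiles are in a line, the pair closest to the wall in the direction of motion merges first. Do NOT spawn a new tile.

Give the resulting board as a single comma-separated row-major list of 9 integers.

Answer: 16, 2, 8, 8, 0, 0, 0, 0, 0

Derivation:
Slide left:
row 0: [16, 2, 8] -> [16, 2, 8]
row 1: [8, 0, 0] -> [8, 0, 0]
row 2: [0, 0, 0] -> [0, 0, 0]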